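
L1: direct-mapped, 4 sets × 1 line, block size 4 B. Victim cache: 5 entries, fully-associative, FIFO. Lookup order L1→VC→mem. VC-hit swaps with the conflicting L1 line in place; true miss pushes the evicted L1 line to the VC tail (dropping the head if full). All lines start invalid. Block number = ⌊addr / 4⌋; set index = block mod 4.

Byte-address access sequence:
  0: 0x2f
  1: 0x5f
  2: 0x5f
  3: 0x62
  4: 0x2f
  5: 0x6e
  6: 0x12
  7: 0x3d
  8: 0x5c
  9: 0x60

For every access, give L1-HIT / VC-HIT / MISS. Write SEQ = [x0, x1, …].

#0 0x2f→b11/s3 MISS; vc=[]
#1 0x5f→b23/s3 MISS; vc=[11]
#2 0x5f→b23/s3 L1-HIT; vc=[11]
#3 0x62→b24/s0 MISS; vc=[11]
#4 0x2f→b11/s3 VC-HIT; vc=[23]
#5 0x6e→b27/s3 MISS; vc=[23,11]
#6 0x12→b4/s0 MISS; vc=[23,11,24]
#7 0x3d→b15/s3 MISS; vc=[23,11,24,27]
#8 0x5c→b23/s3 VC-HIT; vc=[15,11,24,27]
#9 0x60→b24/s0 VC-HIT; vc=[15,11,4,27]

SEQ = [MISS, MISS, L1-HIT, MISS, VC-HIT, MISS, MISS, MISS, VC-HIT, VC-HIT]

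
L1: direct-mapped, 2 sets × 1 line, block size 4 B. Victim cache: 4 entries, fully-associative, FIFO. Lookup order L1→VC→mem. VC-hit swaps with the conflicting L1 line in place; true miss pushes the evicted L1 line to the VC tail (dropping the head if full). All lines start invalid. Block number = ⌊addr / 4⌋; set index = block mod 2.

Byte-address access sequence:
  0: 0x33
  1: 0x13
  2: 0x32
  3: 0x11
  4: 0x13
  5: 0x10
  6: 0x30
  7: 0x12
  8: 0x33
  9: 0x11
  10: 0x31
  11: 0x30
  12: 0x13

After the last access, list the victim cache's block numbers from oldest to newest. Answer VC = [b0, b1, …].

#0 0x33→b12/s0 MISS; vc=[]
#1 0x13→b4/s0 MISS; vc=[12]
#2 0x32→b12/s0 VC-HIT; vc=[4]
#3 0x11→b4/s0 VC-HIT; vc=[12]
#4 0x13→b4/s0 L1-HIT; vc=[12]
#5 0x10→b4/s0 L1-HIT; vc=[12]
#6 0x30→b12/s0 VC-HIT; vc=[4]
#7 0x12→b4/s0 VC-HIT; vc=[12]
#8 0x33→b12/s0 VC-HIT; vc=[4]
#9 0x11→b4/s0 VC-HIT; vc=[12]
#10 0x31→b12/s0 VC-HIT; vc=[4]
#11 0x30→b12/s0 L1-HIT; vc=[4]
#12 0x13→b4/s0 VC-HIT; vc=[12]

VC = [12]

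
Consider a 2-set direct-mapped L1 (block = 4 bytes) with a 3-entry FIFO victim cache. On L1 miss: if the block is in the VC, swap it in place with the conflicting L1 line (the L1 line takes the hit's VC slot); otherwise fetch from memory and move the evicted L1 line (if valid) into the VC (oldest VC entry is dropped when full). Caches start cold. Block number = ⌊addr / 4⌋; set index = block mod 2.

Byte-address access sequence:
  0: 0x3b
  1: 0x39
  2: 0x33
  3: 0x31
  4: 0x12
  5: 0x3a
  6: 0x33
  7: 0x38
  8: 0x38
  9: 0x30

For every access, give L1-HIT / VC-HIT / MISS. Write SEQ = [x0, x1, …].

  [0] addr=0x3b blk=14 s=0: MISS | VC []
  [1] addr=0x39 blk=14 s=0: L1-HIT | VC []
  [2] addr=0x33 blk=12 s=0: MISS | VC [14]
  [3] addr=0x31 blk=12 s=0: L1-HIT | VC [14]
  [4] addr=0x12 blk=4 s=0: MISS | VC [14, 12]
  [5] addr=0x3a blk=14 s=0: VC-HIT | VC [4, 12]
  [6] addr=0x33 blk=12 s=0: VC-HIT | VC [4, 14]
  [7] addr=0x38 blk=14 s=0: VC-HIT | VC [4, 12]
  [8] addr=0x38 blk=14 s=0: L1-HIT | VC [4, 12]
  [9] addr=0x30 blk=12 s=0: VC-HIT | VC [4, 14]

SEQ = [MISS, L1-HIT, MISS, L1-HIT, MISS, VC-HIT, VC-HIT, VC-HIT, L1-HIT, VC-HIT]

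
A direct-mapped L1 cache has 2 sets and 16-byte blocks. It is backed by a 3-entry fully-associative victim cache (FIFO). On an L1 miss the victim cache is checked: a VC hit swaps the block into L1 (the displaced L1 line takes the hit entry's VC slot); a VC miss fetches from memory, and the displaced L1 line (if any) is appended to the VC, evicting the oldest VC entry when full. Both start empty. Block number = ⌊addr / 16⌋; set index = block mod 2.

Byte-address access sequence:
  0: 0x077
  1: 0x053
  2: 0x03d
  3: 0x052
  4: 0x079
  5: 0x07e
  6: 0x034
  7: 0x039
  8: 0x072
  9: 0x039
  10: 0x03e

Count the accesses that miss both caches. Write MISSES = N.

MISSES = 3

#0 0x77→b7/s1 MISS; vc=[]
#1 0x53→b5/s1 MISS; vc=[7]
#2 0x3d→b3/s1 MISS; vc=[7,5]
#3 0x52→b5/s1 VC-HIT; vc=[7,3]
#4 0x79→b7/s1 VC-HIT; vc=[5,3]
#5 0x7e→b7/s1 L1-HIT; vc=[5,3]
#6 0x34→b3/s1 VC-HIT; vc=[5,7]
#7 0x39→b3/s1 L1-HIT; vc=[5,7]
#8 0x72→b7/s1 VC-HIT; vc=[5,3]
#9 0x39→b3/s1 VC-HIT; vc=[5,7]
#10 0x3e→b3/s1 L1-HIT; vc=[5,7]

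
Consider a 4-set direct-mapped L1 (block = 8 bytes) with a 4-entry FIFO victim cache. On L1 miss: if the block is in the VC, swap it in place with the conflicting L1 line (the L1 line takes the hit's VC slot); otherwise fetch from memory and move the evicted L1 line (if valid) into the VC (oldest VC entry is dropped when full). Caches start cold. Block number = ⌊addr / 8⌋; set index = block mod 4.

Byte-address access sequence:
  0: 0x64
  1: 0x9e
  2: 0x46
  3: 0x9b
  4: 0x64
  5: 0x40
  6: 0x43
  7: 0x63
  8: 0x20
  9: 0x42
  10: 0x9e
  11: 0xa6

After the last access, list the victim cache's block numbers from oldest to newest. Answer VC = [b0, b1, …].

0: 0x64 (blk 12, set 0) → MISS  vc=[]
1: 0x9e (blk 19, set 3) → MISS  vc=[]
2: 0x46 (blk 8, set 0) → MISS  vc=[12]
3: 0x9b (blk 19, set 3) → L1-HIT  vc=[12]
4: 0x64 (blk 12, set 0) → VC-HIT  vc=[8]
5: 0x40 (blk 8, set 0) → VC-HIT  vc=[12]
6: 0x43 (blk 8, set 0) → L1-HIT  vc=[12]
7: 0x63 (blk 12, set 0) → VC-HIT  vc=[8]
8: 0x20 (blk 4, set 0) → MISS  vc=[8, 12]
9: 0x42 (blk 8, set 0) → VC-HIT  vc=[4, 12]
10: 0x9e (blk 19, set 3) → L1-HIT  vc=[4, 12]
11: 0xa6 (blk 20, set 0) → MISS  vc=[4, 12, 8]

VC = [4, 12, 8]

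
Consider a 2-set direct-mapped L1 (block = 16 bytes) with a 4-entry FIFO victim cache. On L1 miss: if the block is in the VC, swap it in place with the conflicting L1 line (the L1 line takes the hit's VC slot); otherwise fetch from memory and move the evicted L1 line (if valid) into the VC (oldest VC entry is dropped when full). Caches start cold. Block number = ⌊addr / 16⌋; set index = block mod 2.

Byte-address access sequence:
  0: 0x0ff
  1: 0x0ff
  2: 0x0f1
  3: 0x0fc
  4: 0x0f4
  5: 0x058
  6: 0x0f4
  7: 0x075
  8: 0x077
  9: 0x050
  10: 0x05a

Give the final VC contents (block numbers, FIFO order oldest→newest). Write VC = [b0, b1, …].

  [0] addr=0xff blk=15 s=1: MISS | VC []
  [1] addr=0xff blk=15 s=1: L1-HIT | VC []
  [2] addr=0xf1 blk=15 s=1: L1-HIT | VC []
  [3] addr=0xfc blk=15 s=1: L1-HIT | VC []
  [4] addr=0xf4 blk=15 s=1: L1-HIT | VC []
  [5] addr=0x58 blk=5 s=1: MISS | VC [15]
  [6] addr=0xf4 blk=15 s=1: VC-HIT | VC [5]
  [7] addr=0x75 blk=7 s=1: MISS | VC [5, 15]
  [8] addr=0x77 blk=7 s=1: L1-HIT | VC [5, 15]
  [9] addr=0x50 blk=5 s=1: VC-HIT | VC [7, 15]
  [10] addr=0x5a blk=5 s=1: L1-HIT | VC [7, 15]

VC = [7, 15]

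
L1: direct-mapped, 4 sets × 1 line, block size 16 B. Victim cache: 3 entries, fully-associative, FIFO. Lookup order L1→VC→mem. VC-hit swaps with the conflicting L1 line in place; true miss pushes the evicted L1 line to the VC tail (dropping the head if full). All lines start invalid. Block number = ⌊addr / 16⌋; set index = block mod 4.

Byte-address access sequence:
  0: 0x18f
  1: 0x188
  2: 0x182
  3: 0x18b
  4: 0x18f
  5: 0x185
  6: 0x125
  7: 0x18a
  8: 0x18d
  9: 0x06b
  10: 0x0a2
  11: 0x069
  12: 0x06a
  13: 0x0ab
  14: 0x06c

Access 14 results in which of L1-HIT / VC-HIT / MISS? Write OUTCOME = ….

OUTCOME = VC-HIT

  [0] addr=0x18f blk=24 s=0: MISS | VC []
  [1] addr=0x188 blk=24 s=0: L1-HIT | VC []
  [2] addr=0x182 blk=24 s=0: L1-HIT | VC []
  [3] addr=0x18b blk=24 s=0: L1-HIT | VC []
  [4] addr=0x18f blk=24 s=0: L1-HIT | VC []
  [5] addr=0x185 blk=24 s=0: L1-HIT | VC []
  [6] addr=0x125 blk=18 s=2: MISS | VC []
  [7] addr=0x18a blk=24 s=0: L1-HIT | VC []
  [8] addr=0x18d blk=24 s=0: L1-HIT | VC []
  [9] addr=0x6b blk=6 s=2: MISS | VC [18]
  [10] addr=0xa2 blk=10 s=2: MISS | VC [18, 6]
  [11] addr=0x69 blk=6 s=2: VC-HIT | VC [18, 10]
  [12] addr=0x6a blk=6 s=2: L1-HIT | VC [18, 10]
  [13] addr=0xab blk=10 s=2: VC-HIT | VC [18, 6]
  [14] addr=0x6c blk=6 s=2: VC-HIT | VC [18, 10]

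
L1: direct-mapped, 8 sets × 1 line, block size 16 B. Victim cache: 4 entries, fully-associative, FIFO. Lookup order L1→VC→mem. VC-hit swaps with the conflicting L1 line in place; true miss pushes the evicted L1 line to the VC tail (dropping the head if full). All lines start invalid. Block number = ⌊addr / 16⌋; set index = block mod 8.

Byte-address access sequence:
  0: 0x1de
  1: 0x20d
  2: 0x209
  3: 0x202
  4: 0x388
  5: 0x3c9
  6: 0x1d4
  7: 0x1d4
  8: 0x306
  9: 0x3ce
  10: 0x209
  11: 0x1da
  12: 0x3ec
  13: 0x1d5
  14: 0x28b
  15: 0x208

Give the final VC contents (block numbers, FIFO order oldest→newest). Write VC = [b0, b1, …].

VC = [48, 56, 40]

  [0] addr=0x1de blk=29 s=5: MISS | VC []
  [1] addr=0x20d blk=32 s=0: MISS | VC []
  [2] addr=0x209 blk=32 s=0: L1-HIT | VC []
  [3] addr=0x202 blk=32 s=0: L1-HIT | VC []
  [4] addr=0x388 blk=56 s=0: MISS | VC [32]
  [5] addr=0x3c9 blk=60 s=4: MISS | VC [32]
  [6] addr=0x1d4 blk=29 s=5: L1-HIT | VC [32]
  [7] addr=0x1d4 blk=29 s=5: L1-HIT | VC [32]
  [8] addr=0x306 blk=48 s=0: MISS | VC [32, 56]
  [9] addr=0x3ce blk=60 s=4: L1-HIT | VC [32, 56]
  [10] addr=0x209 blk=32 s=0: VC-HIT | VC [48, 56]
  [11] addr=0x1da blk=29 s=5: L1-HIT | VC [48, 56]
  [12] addr=0x3ec blk=62 s=6: MISS | VC [48, 56]
  [13] addr=0x1d5 blk=29 s=5: L1-HIT | VC [48, 56]
  [14] addr=0x28b blk=40 s=0: MISS | VC [48, 56, 32]
  [15] addr=0x208 blk=32 s=0: VC-HIT | VC [48, 56, 40]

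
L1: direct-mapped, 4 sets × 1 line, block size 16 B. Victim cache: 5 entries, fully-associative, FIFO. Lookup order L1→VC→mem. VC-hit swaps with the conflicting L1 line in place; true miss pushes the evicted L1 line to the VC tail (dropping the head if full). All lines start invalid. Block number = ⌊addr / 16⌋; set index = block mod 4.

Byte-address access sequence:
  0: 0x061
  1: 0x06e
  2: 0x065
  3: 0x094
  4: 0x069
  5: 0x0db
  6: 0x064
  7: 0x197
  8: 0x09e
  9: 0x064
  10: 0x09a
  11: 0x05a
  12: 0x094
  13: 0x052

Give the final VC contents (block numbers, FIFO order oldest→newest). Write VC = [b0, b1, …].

  [0] addr=0x61 blk=6 s=2: MISS | VC []
  [1] addr=0x6e blk=6 s=2: L1-HIT | VC []
  [2] addr=0x65 blk=6 s=2: L1-HIT | VC []
  [3] addr=0x94 blk=9 s=1: MISS | VC []
  [4] addr=0x69 blk=6 s=2: L1-HIT | VC []
  [5] addr=0xdb blk=13 s=1: MISS | VC [9]
  [6] addr=0x64 blk=6 s=2: L1-HIT | VC [9]
  [7] addr=0x197 blk=25 s=1: MISS | VC [9, 13]
  [8] addr=0x9e blk=9 s=1: VC-HIT | VC [25, 13]
  [9] addr=0x64 blk=6 s=2: L1-HIT | VC [25, 13]
  [10] addr=0x9a blk=9 s=1: L1-HIT | VC [25, 13]
  [11] addr=0x5a blk=5 s=1: MISS | VC [25, 13, 9]
  [12] addr=0x94 blk=9 s=1: VC-HIT | VC [25, 13, 5]
  [13] addr=0x52 blk=5 s=1: VC-HIT | VC [25, 13, 9]

VC = [25, 13, 9]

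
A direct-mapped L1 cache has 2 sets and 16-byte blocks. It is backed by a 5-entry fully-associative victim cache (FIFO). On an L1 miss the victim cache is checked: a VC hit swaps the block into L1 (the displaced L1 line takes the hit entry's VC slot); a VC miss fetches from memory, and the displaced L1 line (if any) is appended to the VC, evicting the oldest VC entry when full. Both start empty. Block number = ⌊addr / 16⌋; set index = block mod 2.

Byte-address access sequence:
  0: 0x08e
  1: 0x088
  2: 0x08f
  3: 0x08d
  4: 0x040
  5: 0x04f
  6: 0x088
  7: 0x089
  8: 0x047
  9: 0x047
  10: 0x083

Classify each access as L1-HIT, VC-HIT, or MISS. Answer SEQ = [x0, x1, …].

SEQ = [MISS, L1-HIT, L1-HIT, L1-HIT, MISS, L1-HIT, VC-HIT, L1-HIT, VC-HIT, L1-HIT, VC-HIT]

#0 0x8e→b8/s0 MISS; vc=[]
#1 0x88→b8/s0 L1-HIT; vc=[]
#2 0x8f→b8/s0 L1-HIT; vc=[]
#3 0x8d→b8/s0 L1-HIT; vc=[]
#4 0x40→b4/s0 MISS; vc=[8]
#5 0x4f→b4/s0 L1-HIT; vc=[8]
#6 0x88→b8/s0 VC-HIT; vc=[4]
#7 0x89→b8/s0 L1-HIT; vc=[4]
#8 0x47→b4/s0 VC-HIT; vc=[8]
#9 0x47→b4/s0 L1-HIT; vc=[8]
#10 0x83→b8/s0 VC-HIT; vc=[4]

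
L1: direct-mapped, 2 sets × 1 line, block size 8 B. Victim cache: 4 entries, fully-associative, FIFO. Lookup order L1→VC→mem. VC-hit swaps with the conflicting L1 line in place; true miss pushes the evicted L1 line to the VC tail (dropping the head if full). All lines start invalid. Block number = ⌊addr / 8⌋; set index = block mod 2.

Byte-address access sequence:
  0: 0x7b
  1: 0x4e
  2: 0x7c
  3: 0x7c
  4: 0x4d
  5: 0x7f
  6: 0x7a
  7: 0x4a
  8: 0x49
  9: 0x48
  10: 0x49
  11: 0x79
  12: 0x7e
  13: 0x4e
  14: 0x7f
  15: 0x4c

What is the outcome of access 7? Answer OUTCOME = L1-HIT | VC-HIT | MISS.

OUTCOME = VC-HIT

  [0] addr=0x7b blk=15 s=1: MISS | VC []
  [1] addr=0x4e blk=9 s=1: MISS | VC [15]
  [2] addr=0x7c blk=15 s=1: VC-HIT | VC [9]
  [3] addr=0x7c blk=15 s=1: L1-HIT | VC [9]
  [4] addr=0x4d blk=9 s=1: VC-HIT | VC [15]
  [5] addr=0x7f blk=15 s=1: VC-HIT | VC [9]
  [6] addr=0x7a blk=15 s=1: L1-HIT | VC [9]
  [7] addr=0x4a blk=9 s=1: VC-HIT | VC [15]
  [8] addr=0x49 blk=9 s=1: L1-HIT | VC [15]
  [9] addr=0x48 blk=9 s=1: L1-HIT | VC [15]
  [10] addr=0x49 blk=9 s=1: L1-HIT | VC [15]
  [11] addr=0x79 blk=15 s=1: VC-HIT | VC [9]
  [12] addr=0x7e blk=15 s=1: L1-HIT | VC [9]
  [13] addr=0x4e blk=9 s=1: VC-HIT | VC [15]
  [14] addr=0x7f blk=15 s=1: VC-HIT | VC [9]
  [15] addr=0x4c blk=9 s=1: VC-HIT | VC [15]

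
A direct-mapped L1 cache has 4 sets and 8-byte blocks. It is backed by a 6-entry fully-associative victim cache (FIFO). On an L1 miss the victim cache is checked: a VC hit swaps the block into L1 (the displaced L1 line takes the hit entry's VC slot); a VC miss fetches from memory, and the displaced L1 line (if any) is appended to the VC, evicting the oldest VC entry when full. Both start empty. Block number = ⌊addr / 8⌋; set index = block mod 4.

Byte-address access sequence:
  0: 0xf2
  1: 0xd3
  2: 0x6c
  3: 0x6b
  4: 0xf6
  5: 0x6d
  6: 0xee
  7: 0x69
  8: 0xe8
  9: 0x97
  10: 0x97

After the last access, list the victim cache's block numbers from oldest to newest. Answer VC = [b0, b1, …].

VC = [26, 13, 30]

  [0] addr=0xf2 blk=30 s=2: MISS | VC []
  [1] addr=0xd3 blk=26 s=2: MISS | VC [30]
  [2] addr=0x6c blk=13 s=1: MISS | VC [30]
  [3] addr=0x6b blk=13 s=1: L1-HIT | VC [30]
  [4] addr=0xf6 blk=30 s=2: VC-HIT | VC [26]
  [5] addr=0x6d blk=13 s=1: L1-HIT | VC [26]
  [6] addr=0xee blk=29 s=1: MISS | VC [26, 13]
  [7] addr=0x69 blk=13 s=1: VC-HIT | VC [26, 29]
  [8] addr=0xe8 blk=29 s=1: VC-HIT | VC [26, 13]
  [9] addr=0x97 blk=18 s=2: MISS | VC [26, 13, 30]
  [10] addr=0x97 blk=18 s=2: L1-HIT | VC [26, 13, 30]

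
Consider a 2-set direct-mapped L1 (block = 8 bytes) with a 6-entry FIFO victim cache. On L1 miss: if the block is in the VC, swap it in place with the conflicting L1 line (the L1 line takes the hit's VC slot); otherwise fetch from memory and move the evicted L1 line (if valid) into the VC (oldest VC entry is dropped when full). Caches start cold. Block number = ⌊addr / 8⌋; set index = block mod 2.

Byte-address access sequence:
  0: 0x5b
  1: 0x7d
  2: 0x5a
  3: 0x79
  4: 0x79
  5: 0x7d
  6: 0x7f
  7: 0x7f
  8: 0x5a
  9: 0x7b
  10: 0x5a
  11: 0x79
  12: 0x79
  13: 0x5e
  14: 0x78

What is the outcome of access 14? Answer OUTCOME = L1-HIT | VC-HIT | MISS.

OUTCOME = VC-HIT

#0 0x5b→b11/s1 MISS; vc=[]
#1 0x7d→b15/s1 MISS; vc=[11]
#2 0x5a→b11/s1 VC-HIT; vc=[15]
#3 0x79→b15/s1 VC-HIT; vc=[11]
#4 0x79→b15/s1 L1-HIT; vc=[11]
#5 0x7d→b15/s1 L1-HIT; vc=[11]
#6 0x7f→b15/s1 L1-HIT; vc=[11]
#7 0x7f→b15/s1 L1-HIT; vc=[11]
#8 0x5a→b11/s1 VC-HIT; vc=[15]
#9 0x7b→b15/s1 VC-HIT; vc=[11]
#10 0x5a→b11/s1 VC-HIT; vc=[15]
#11 0x79→b15/s1 VC-HIT; vc=[11]
#12 0x79→b15/s1 L1-HIT; vc=[11]
#13 0x5e→b11/s1 VC-HIT; vc=[15]
#14 0x78→b15/s1 VC-HIT; vc=[11]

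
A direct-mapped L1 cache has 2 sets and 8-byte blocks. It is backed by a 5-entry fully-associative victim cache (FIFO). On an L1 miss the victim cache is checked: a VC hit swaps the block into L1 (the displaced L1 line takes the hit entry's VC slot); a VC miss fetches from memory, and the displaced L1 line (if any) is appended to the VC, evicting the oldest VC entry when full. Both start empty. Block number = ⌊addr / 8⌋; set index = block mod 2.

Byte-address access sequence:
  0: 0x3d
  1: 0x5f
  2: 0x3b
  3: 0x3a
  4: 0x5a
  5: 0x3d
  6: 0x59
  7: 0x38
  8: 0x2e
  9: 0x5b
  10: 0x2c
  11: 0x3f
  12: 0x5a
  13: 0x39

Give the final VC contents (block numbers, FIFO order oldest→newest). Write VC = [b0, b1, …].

0: 0x3d (blk 7, set 1) → MISS  vc=[]
1: 0x5f (blk 11, set 1) → MISS  vc=[7]
2: 0x3b (blk 7, set 1) → VC-HIT  vc=[11]
3: 0x3a (blk 7, set 1) → L1-HIT  vc=[11]
4: 0x5a (blk 11, set 1) → VC-HIT  vc=[7]
5: 0x3d (blk 7, set 1) → VC-HIT  vc=[11]
6: 0x59 (blk 11, set 1) → VC-HIT  vc=[7]
7: 0x38 (blk 7, set 1) → VC-HIT  vc=[11]
8: 0x2e (blk 5, set 1) → MISS  vc=[11, 7]
9: 0x5b (blk 11, set 1) → VC-HIT  vc=[5, 7]
10: 0x2c (blk 5, set 1) → VC-HIT  vc=[11, 7]
11: 0x3f (blk 7, set 1) → VC-HIT  vc=[11, 5]
12: 0x5a (blk 11, set 1) → VC-HIT  vc=[7, 5]
13: 0x39 (blk 7, set 1) → VC-HIT  vc=[11, 5]

VC = [11, 5]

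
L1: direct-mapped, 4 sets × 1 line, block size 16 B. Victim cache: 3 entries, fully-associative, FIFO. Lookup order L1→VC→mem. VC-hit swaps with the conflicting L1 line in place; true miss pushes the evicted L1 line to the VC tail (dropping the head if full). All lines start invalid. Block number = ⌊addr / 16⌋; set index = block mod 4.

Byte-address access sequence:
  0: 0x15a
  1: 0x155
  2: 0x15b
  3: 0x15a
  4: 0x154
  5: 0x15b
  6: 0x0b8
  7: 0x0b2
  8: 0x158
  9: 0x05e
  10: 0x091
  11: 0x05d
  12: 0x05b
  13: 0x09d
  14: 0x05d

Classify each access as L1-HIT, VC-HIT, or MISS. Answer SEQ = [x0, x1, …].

SEQ = [MISS, L1-HIT, L1-HIT, L1-HIT, L1-HIT, L1-HIT, MISS, L1-HIT, L1-HIT, MISS, MISS, VC-HIT, L1-HIT, VC-HIT, VC-HIT]

#0 0x15a→b21/s1 MISS; vc=[]
#1 0x155→b21/s1 L1-HIT; vc=[]
#2 0x15b→b21/s1 L1-HIT; vc=[]
#3 0x15a→b21/s1 L1-HIT; vc=[]
#4 0x154→b21/s1 L1-HIT; vc=[]
#5 0x15b→b21/s1 L1-HIT; vc=[]
#6 0xb8→b11/s3 MISS; vc=[]
#7 0xb2→b11/s3 L1-HIT; vc=[]
#8 0x158→b21/s1 L1-HIT; vc=[]
#9 0x5e→b5/s1 MISS; vc=[21]
#10 0x91→b9/s1 MISS; vc=[21,5]
#11 0x5d→b5/s1 VC-HIT; vc=[21,9]
#12 0x5b→b5/s1 L1-HIT; vc=[21,9]
#13 0x9d→b9/s1 VC-HIT; vc=[21,5]
#14 0x5d→b5/s1 VC-HIT; vc=[21,9]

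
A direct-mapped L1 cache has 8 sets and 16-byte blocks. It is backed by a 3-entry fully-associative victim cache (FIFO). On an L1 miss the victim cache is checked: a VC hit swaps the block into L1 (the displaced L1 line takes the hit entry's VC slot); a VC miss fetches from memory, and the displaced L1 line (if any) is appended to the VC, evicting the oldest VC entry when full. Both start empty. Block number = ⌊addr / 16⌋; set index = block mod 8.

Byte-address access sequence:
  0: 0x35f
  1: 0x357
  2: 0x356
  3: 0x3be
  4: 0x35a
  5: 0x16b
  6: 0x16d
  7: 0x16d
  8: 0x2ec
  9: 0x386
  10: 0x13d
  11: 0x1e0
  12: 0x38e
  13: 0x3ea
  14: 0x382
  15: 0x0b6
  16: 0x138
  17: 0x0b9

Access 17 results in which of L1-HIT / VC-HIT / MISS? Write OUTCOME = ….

OUTCOME = VC-HIT

#0 0x35f→b53/s5 MISS; vc=[]
#1 0x357→b53/s5 L1-HIT; vc=[]
#2 0x356→b53/s5 L1-HIT; vc=[]
#3 0x3be→b59/s3 MISS; vc=[]
#4 0x35a→b53/s5 L1-HIT; vc=[]
#5 0x16b→b22/s6 MISS; vc=[]
#6 0x16d→b22/s6 L1-HIT; vc=[]
#7 0x16d→b22/s6 L1-HIT; vc=[]
#8 0x2ec→b46/s6 MISS; vc=[22]
#9 0x386→b56/s0 MISS; vc=[22]
#10 0x13d→b19/s3 MISS; vc=[22,59]
#11 0x1e0→b30/s6 MISS; vc=[22,59,46]
#12 0x38e→b56/s0 L1-HIT; vc=[22,59,46]
#13 0x3ea→b62/s6 MISS; vc=[59,46,30]
#14 0x382→b56/s0 L1-HIT; vc=[59,46,30]
#15 0xb6→b11/s3 MISS; vc=[46,30,19]
#16 0x138→b19/s3 VC-HIT; vc=[46,30,11]
#17 0xb9→b11/s3 VC-HIT; vc=[46,30,19]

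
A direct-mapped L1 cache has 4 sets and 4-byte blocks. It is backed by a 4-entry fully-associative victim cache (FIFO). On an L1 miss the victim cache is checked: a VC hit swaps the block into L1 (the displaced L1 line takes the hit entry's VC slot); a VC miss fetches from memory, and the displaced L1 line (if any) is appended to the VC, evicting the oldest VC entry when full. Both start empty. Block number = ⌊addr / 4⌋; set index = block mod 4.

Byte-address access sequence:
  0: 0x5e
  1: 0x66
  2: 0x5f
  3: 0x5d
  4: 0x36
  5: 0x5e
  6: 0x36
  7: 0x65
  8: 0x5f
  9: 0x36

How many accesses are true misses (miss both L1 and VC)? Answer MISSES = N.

0: 0x5e (blk 23, set 3) → MISS  vc=[]
1: 0x66 (blk 25, set 1) → MISS  vc=[]
2: 0x5f (blk 23, set 3) → L1-HIT  vc=[]
3: 0x5d (blk 23, set 3) → L1-HIT  vc=[]
4: 0x36 (blk 13, set 1) → MISS  vc=[25]
5: 0x5e (blk 23, set 3) → L1-HIT  vc=[25]
6: 0x36 (blk 13, set 1) → L1-HIT  vc=[25]
7: 0x65 (blk 25, set 1) → VC-HIT  vc=[13]
8: 0x5f (blk 23, set 3) → L1-HIT  vc=[13]
9: 0x36 (blk 13, set 1) → VC-HIT  vc=[25]

MISSES = 3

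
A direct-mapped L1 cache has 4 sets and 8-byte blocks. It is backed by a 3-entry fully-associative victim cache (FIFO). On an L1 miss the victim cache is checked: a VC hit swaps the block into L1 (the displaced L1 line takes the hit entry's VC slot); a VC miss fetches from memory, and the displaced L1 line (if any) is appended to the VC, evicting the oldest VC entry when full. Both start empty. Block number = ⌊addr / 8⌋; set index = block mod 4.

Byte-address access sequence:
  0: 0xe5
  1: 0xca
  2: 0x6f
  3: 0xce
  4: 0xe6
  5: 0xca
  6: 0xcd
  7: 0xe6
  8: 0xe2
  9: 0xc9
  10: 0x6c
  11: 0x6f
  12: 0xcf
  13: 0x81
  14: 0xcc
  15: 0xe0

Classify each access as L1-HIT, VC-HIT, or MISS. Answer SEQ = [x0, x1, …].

SEQ = [MISS, MISS, MISS, VC-HIT, L1-HIT, L1-HIT, L1-HIT, L1-HIT, L1-HIT, L1-HIT, VC-HIT, L1-HIT, VC-HIT, MISS, L1-HIT, VC-HIT]

0: 0xe5 (blk 28, set 0) → MISS  vc=[]
1: 0xca (blk 25, set 1) → MISS  vc=[]
2: 0x6f (blk 13, set 1) → MISS  vc=[25]
3: 0xce (blk 25, set 1) → VC-HIT  vc=[13]
4: 0xe6 (blk 28, set 0) → L1-HIT  vc=[13]
5: 0xca (blk 25, set 1) → L1-HIT  vc=[13]
6: 0xcd (blk 25, set 1) → L1-HIT  vc=[13]
7: 0xe6 (blk 28, set 0) → L1-HIT  vc=[13]
8: 0xe2 (blk 28, set 0) → L1-HIT  vc=[13]
9: 0xc9 (blk 25, set 1) → L1-HIT  vc=[13]
10: 0x6c (blk 13, set 1) → VC-HIT  vc=[25]
11: 0x6f (blk 13, set 1) → L1-HIT  vc=[25]
12: 0xcf (blk 25, set 1) → VC-HIT  vc=[13]
13: 0x81 (blk 16, set 0) → MISS  vc=[13, 28]
14: 0xcc (blk 25, set 1) → L1-HIT  vc=[13, 28]
15: 0xe0 (blk 28, set 0) → VC-HIT  vc=[13, 16]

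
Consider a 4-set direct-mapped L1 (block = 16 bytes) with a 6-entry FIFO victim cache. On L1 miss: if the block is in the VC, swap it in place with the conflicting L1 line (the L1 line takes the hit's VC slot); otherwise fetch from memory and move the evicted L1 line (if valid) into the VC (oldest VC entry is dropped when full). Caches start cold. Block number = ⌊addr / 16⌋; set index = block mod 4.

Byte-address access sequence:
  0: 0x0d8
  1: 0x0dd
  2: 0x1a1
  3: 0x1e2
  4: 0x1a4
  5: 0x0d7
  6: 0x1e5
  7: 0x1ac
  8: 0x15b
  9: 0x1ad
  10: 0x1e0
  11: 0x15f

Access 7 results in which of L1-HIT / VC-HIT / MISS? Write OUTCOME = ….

OUTCOME = VC-HIT

#0 0xd8→b13/s1 MISS; vc=[]
#1 0xdd→b13/s1 L1-HIT; vc=[]
#2 0x1a1→b26/s2 MISS; vc=[]
#3 0x1e2→b30/s2 MISS; vc=[26]
#4 0x1a4→b26/s2 VC-HIT; vc=[30]
#5 0xd7→b13/s1 L1-HIT; vc=[30]
#6 0x1e5→b30/s2 VC-HIT; vc=[26]
#7 0x1ac→b26/s2 VC-HIT; vc=[30]
#8 0x15b→b21/s1 MISS; vc=[30,13]
#9 0x1ad→b26/s2 L1-HIT; vc=[30,13]
#10 0x1e0→b30/s2 VC-HIT; vc=[26,13]
#11 0x15f→b21/s1 L1-HIT; vc=[26,13]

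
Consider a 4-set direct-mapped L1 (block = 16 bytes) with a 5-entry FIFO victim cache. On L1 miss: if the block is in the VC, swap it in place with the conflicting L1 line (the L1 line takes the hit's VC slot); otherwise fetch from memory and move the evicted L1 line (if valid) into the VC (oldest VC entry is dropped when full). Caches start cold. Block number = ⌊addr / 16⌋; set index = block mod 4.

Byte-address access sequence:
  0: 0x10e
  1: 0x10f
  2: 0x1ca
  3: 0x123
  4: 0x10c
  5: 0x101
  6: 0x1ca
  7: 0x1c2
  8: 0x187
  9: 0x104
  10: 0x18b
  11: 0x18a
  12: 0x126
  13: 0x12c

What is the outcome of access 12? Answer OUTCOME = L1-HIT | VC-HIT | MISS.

OUTCOME = L1-HIT

#0 0x10e→b16/s0 MISS; vc=[]
#1 0x10f→b16/s0 L1-HIT; vc=[]
#2 0x1ca→b28/s0 MISS; vc=[16]
#3 0x123→b18/s2 MISS; vc=[16]
#4 0x10c→b16/s0 VC-HIT; vc=[28]
#5 0x101→b16/s0 L1-HIT; vc=[28]
#6 0x1ca→b28/s0 VC-HIT; vc=[16]
#7 0x1c2→b28/s0 L1-HIT; vc=[16]
#8 0x187→b24/s0 MISS; vc=[16,28]
#9 0x104→b16/s0 VC-HIT; vc=[24,28]
#10 0x18b→b24/s0 VC-HIT; vc=[16,28]
#11 0x18a→b24/s0 L1-HIT; vc=[16,28]
#12 0x126→b18/s2 L1-HIT; vc=[16,28]
#13 0x12c→b18/s2 L1-HIT; vc=[16,28]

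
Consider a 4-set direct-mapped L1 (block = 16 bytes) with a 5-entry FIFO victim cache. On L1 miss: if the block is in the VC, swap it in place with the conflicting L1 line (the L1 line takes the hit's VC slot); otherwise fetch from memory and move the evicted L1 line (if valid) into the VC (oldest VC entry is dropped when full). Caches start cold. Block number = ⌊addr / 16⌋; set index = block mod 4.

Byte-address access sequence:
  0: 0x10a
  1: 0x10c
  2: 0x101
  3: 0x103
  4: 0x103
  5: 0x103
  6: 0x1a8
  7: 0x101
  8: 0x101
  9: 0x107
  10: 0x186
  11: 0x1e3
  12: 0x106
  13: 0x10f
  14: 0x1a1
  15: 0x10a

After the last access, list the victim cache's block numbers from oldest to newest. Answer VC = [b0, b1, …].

0: 0x10a (blk 16, set 0) → MISS  vc=[]
1: 0x10c (blk 16, set 0) → L1-HIT  vc=[]
2: 0x101 (blk 16, set 0) → L1-HIT  vc=[]
3: 0x103 (blk 16, set 0) → L1-HIT  vc=[]
4: 0x103 (blk 16, set 0) → L1-HIT  vc=[]
5: 0x103 (blk 16, set 0) → L1-HIT  vc=[]
6: 0x1a8 (blk 26, set 2) → MISS  vc=[]
7: 0x101 (blk 16, set 0) → L1-HIT  vc=[]
8: 0x101 (blk 16, set 0) → L1-HIT  vc=[]
9: 0x107 (blk 16, set 0) → L1-HIT  vc=[]
10: 0x186 (blk 24, set 0) → MISS  vc=[16]
11: 0x1e3 (blk 30, set 2) → MISS  vc=[16, 26]
12: 0x106 (blk 16, set 0) → VC-HIT  vc=[24, 26]
13: 0x10f (blk 16, set 0) → L1-HIT  vc=[24, 26]
14: 0x1a1 (blk 26, set 2) → VC-HIT  vc=[24, 30]
15: 0x10a (blk 16, set 0) → L1-HIT  vc=[24, 30]

VC = [24, 30]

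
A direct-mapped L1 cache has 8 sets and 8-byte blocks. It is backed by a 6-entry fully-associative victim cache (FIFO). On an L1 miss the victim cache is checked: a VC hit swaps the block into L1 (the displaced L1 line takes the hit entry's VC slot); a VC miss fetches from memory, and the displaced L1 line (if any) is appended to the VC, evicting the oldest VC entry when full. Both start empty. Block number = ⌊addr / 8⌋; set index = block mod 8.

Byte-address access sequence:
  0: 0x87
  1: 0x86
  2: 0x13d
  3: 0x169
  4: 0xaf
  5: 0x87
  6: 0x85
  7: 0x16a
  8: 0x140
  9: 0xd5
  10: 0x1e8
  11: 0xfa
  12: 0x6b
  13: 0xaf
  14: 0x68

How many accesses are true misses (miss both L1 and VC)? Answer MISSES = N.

  [0] addr=0x87 blk=16 s=0: MISS | VC []
  [1] addr=0x86 blk=16 s=0: L1-HIT | VC []
  [2] addr=0x13d blk=39 s=7: MISS | VC []
  [3] addr=0x169 blk=45 s=5: MISS | VC []
  [4] addr=0xaf blk=21 s=5: MISS | VC [45]
  [5] addr=0x87 blk=16 s=0: L1-HIT | VC [45]
  [6] addr=0x85 blk=16 s=0: L1-HIT | VC [45]
  [7] addr=0x16a blk=45 s=5: VC-HIT | VC [21]
  [8] addr=0x140 blk=40 s=0: MISS | VC [21, 16]
  [9] addr=0xd5 blk=26 s=2: MISS | VC [21, 16]
  [10] addr=0x1e8 blk=61 s=5: MISS | VC [21, 16, 45]
  [11] addr=0xfa blk=31 s=7: MISS | VC [21, 16, 45, 39]
  [12] addr=0x6b blk=13 s=5: MISS | VC [21, 16, 45, 39, 61]
  [13] addr=0xaf blk=21 s=5: VC-HIT | VC [13, 16, 45, 39, 61]
  [14] addr=0x68 blk=13 s=5: VC-HIT | VC [21, 16, 45, 39, 61]

MISSES = 9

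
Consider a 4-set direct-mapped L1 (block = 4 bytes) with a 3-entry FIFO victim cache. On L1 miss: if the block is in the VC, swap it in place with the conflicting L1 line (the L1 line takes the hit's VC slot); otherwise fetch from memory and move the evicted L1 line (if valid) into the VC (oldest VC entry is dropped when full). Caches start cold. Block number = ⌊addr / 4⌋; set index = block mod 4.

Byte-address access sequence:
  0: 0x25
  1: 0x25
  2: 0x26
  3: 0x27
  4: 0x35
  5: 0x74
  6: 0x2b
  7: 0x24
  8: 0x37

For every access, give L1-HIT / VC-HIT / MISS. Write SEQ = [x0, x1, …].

SEQ = [MISS, L1-HIT, L1-HIT, L1-HIT, MISS, MISS, MISS, VC-HIT, VC-HIT]

#0 0x25→b9/s1 MISS; vc=[]
#1 0x25→b9/s1 L1-HIT; vc=[]
#2 0x26→b9/s1 L1-HIT; vc=[]
#3 0x27→b9/s1 L1-HIT; vc=[]
#4 0x35→b13/s1 MISS; vc=[9]
#5 0x74→b29/s1 MISS; vc=[9,13]
#6 0x2b→b10/s2 MISS; vc=[9,13]
#7 0x24→b9/s1 VC-HIT; vc=[29,13]
#8 0x37→b13/s1 VC-HIT; vc=[29,9]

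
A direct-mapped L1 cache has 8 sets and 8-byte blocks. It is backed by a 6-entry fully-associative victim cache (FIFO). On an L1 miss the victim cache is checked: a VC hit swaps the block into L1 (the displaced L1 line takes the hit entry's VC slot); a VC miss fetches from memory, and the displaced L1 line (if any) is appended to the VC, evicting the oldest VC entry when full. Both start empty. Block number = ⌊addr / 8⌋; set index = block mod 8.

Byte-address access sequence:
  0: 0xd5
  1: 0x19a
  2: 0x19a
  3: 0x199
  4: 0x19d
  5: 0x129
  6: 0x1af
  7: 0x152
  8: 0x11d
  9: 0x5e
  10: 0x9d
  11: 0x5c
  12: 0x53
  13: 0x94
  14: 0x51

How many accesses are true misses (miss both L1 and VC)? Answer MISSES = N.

#0 0xd5→b26/s2 MISS; vc=[]
#1 0x19a→b51/s3 MISS; vc=[]
#2 0x19a→b51/s3 L1-HIT; vc=[]
#3 0x199→b51/s3 L1-HIT; vc=[]
#4 0x19d→b51/s3 L1-HIT; vc=[]
#5 0x129→b37/s5 MISS; vc=[]
#6 0x1af→b53/s5 MISS; vc=[37]
#7 0x152→b42/s2 MISS; vc=[37,26]
#8 0x11d→b35/s3 MISS; vc=[37,26,51]
#9 0x5e→b11/s3 MISS; vc=[37,26,51,35]
#10 0x9d→b19/s3 MISS; vc=[37,26,51,35,11]
#11 0x5c→b11/s3 VC-HIT; vc=[37,26,51,35,19]
#12 0x53→b10/s2 MISS; vc=[37,26,51,35,19,42]
#13 0x94→b18/s2 MISS; vc=[26,51,35,19,42,10]
#14 0x51→b10/s2 VC-HIT; vc=[26,51,35,19,42,18]

MISSES = 10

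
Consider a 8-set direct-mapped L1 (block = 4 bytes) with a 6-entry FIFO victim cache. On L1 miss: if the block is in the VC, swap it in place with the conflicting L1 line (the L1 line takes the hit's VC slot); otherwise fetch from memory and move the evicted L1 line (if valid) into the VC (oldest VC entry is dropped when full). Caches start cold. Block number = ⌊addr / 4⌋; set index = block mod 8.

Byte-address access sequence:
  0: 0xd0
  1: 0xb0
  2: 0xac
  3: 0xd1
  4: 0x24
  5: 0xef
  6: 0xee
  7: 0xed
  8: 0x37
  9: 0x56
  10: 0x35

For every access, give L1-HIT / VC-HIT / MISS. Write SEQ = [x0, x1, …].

SEQ = [MISS, MISS, MISS, VC-HIT, MISS, MISS, L1-HIT, L1-HIT, MISS, MISS, VC-HIT]

0: 0xd0 (blk 52, set 4) → MISS  vc=[]
1: 0xb0 (blk 44, set 4) → MISS  vc=[52]
2: 0xac (blk 43, set 3) → MISS  vc=[52]
3: 0xd1 (blk 52, set 4) → VC-HIT  vc=[44]
4: 0x24 (blk 9, set 1) → MISS  vc=[44]
5: 0xef (blk 59, set 3) → MISS  vc=[44, 43]
6: 0xee (blk 59, set 3) → L1-HIT  vc=[44, 43]
7: 0xed (blk 59, set 3) → L1-HIT  vc=[44, 43]
8: 0x37 (blk 13, set 5) → MISS  vc=[44, 43]
9: 0x56 (blk 21, set 5) → MISS  vc=[44, 43, 13]
10: 0x35 (blk 13, set 5) → VC-HIT  vc=[44, 43, 21]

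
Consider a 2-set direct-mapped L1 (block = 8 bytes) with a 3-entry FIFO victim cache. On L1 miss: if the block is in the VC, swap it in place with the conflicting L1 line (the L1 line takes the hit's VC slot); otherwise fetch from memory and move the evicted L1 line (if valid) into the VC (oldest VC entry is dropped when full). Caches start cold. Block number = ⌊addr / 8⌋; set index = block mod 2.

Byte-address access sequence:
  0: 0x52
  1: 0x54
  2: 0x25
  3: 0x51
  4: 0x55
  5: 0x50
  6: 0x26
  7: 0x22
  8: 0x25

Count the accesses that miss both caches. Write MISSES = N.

0: 0x52 (blk 10, set 0) → MISS  vc=[]
1: 0x54 (blk 10, set 0) → L1-HIT  vc=[]
2: 0x25 (blk 4, set 0) → MISS  vc=[10]
3: 0x51 (blk 10, set 0) → VC-HIT  vc=[4]
4: 0x55 (blk 10, set 0) → L1-HIT  vc=[4]
5: 0x50 (blk 10, set 0) → L1-HIT  vc=[4]
6: 0x26 (blk 4, set 0) → VC-HIT  vc=[10]
7: 0x22 (blk 4, set 0) → L1-HIT  vc=[10]
8: 0x25 (blk 4, set 0) → L1-HIT  vc=[10]

MISSES = 2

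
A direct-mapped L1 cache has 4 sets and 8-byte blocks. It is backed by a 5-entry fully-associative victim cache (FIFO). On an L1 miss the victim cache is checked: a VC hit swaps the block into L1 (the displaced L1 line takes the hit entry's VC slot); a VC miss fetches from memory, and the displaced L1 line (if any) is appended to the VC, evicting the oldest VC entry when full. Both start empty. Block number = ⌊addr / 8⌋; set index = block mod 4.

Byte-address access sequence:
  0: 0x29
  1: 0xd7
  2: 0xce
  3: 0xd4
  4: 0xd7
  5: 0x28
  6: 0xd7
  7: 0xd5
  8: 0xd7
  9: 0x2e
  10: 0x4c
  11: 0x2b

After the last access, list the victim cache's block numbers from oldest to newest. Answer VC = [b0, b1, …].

#0 0x29→b5/s1 MISS; vc=[]
#1 0xd7→b26/s2 MISS; vc=[]
#2 0xce→b25/s1 MISS; vc=[5]
#3 0xd4→b26/s2 L1-HIT; vc=[5]
#4 0xd7→b26/s2 L1-HIT; vc=[5]
#5 0x28→b5/s1 VC-HIT; vc=[25]
#6 0xd7→b26/s2 L1-HIT; vc=[25]
#7 0xd5→b26/s2 L1-HIT; vc=[25]
#8 0xd7→b26/s2 L1-HIT; vc=[25]
#9 0x2e→b5/s1 L1-HIT; vc=[25]
#10 0x4c→b9/s1 MISS; vc=[25,5]
#11 0x2b→b5/s1 VC-HIT; vc=[25,9]

VC = [25, 9]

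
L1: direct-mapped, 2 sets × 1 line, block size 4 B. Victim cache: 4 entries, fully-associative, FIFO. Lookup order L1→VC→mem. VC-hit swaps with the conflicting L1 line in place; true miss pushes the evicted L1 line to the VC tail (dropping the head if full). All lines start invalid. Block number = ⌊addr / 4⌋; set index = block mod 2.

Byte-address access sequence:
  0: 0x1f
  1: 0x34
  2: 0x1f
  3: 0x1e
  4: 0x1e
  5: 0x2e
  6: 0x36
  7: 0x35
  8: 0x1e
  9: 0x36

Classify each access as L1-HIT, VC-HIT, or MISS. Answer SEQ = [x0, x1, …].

SEQ = [MISS, MISS, VC-HIT, L1-HIT, L1-HIT, MISS, VC-HIT, L1-HIT, VC-HIT, VC-HIT]

#0 0x1f→b7/s1 MISS; vc=[]
#1 0x34→b13/s1 MISS; vc=[7]
#2 0x1f→b7/s1 VC-HIT; vc=[13]
#3 0x1e→b7/s1 L1-HIT; vc=[13]
#4 0x1e→b7/s1 L1-HIT; vc=[13]
#5 0x2e→b11/s1 MISS; vc=[13,7]
#6 0x36→b13/s1 VC-HIT; vc=[11,7]
#7 0x35→b13/s1 L1-HIT; vc=[11,7]
#8 0x1e→b7/s1 VC-HIT; vc=[11,13]
#9 0x36→b13/s1 VC-HIT; vc=[11,7]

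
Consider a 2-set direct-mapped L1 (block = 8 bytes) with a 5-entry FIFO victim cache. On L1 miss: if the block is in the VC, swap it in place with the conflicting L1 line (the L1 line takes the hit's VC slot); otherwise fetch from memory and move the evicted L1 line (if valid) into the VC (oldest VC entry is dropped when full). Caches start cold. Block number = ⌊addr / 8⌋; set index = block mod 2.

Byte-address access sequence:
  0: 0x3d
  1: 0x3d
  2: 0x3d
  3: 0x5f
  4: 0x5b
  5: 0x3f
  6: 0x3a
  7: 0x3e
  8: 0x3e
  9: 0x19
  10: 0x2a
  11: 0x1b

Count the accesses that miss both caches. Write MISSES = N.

MISSES = 4

0: 0x3d (blk 7, set 1) → MISS  vc=[]
1: 0x3d (blk 7, set 1) → L1-HIT  vc=[]
2: 0x3d (blk 7, set 1) → L1-HIT  vc=[]
3: 0x5f (blk 11, set 1) → MISS  vc=[7]
4: 0x5b (blk 11, set 1) → L1-HIT  vc=[7]
5: 0x3f (blk 7, set 1) → VC-HIT  vc=[11]
6: 0x3a (blk 7, set 1) → L1-HIT  vc=[11]
7: 0x3e (blk 7, set 1) → L1-HIT  vc=[11]
8: 0x3e (blk 7, set 1) → L1-HIT  vc=[11]
9: 0x19 (blk 3, set 1) → MISS  vc=[11, 7]
10: 0x2a (blk 5, set 1) → MISS  vc=[11, 7, 3]
11: 0x1b (blk 3, set 1) → VC-HIT  vc=[11, 7, 5]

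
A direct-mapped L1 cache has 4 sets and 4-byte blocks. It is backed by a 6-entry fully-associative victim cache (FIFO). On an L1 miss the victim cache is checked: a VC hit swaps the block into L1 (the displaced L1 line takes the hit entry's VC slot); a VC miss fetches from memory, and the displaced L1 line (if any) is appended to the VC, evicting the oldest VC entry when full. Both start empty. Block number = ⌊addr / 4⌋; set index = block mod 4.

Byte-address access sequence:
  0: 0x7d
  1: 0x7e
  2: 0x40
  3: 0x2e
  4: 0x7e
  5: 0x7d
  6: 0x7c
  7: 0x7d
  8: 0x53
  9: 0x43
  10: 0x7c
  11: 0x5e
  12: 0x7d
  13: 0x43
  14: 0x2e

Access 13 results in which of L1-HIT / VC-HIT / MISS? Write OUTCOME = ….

#0 0x7d→b31/s3 MISS; vc=[]
#1 0x7e→b31/s3 L1-HIT; vc=[]
#2 0x40→b16/s0 MISS; vc=[]
#3 0x2e→b11/s3 MISS; vc=[31]
#4 0x7e→b31/s3 VC-HIT; vc=[11]
#5 0x7d→b31/s3 L1-HIT; vc=[11]
#6 0x7c→b31/s3 L1-HIT; vc=[11]
#7 0x7d→b31/s3 L1-HIT; vc=[11]
#8 0x53→b20/s0 MISS; vc=[11,16]
#9 0x43→b16/s0 VC-HIT; vc=[11,20]
#10 0x7c→b31/s3 L1-HIT; vc=[11,20]
#11 0x5e→b23/s3 MISS; vc=[11,20,31]
#12 0x7d→b31/s3 VC-HIT; vc=[11,20,23]
#13 0x43→b16/s0 L1-HIT; vc=[11,20,23]
#14 0x2e→b11/s3 VC-HIT; vc=[31,20,23]

OUTCOME = L1-HIT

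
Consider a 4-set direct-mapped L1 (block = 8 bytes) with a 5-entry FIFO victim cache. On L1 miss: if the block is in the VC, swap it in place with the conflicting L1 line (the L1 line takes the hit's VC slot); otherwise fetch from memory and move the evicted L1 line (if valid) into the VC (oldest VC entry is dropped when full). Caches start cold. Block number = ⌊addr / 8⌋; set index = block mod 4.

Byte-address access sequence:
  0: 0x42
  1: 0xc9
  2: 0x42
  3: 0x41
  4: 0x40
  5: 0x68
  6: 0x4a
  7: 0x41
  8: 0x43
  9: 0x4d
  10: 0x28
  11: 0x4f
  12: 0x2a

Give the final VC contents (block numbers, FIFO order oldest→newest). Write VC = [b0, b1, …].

VC = [25, 13, 9]

  [0] addr=0x42 blk=8 s=0: MISS | VC []
  [1] addr=0xc9 blk=25 s=1: MISS | VC []
  [2] addr=0x42 blk=8 s=0: L1-HIT | VC []
  [3] addr=0x41 blk=8 s=0: L1-HIT | VC []
  [4] addr=0x40 blk=8 s=0: L1-HIT | VC []
  [5] addr=0x68 blk=13 s=1: MISS | VC [25]
  [6] addr=0x4a blk=9 s=1: MISS | VC [25, 13]
  [7] addr=0x41 blk=8 s=0: L1-HIT | VC [25, 13]
  [8] addr=0x43 blk=8 s=0: L1-HIT | VC [25, 13]
  [9] addr=0x4d blk=9 s=1: L1-HIT | VC [25, 13]
  [10] addr=0x28 blk=5 s=1: MISS | VC [25, 13, 9]
  [11] addr=0x4f blk=9 s=1: VC-HIT | VC [25, 13, 5]
  [12] addr=0x2a blk=5 s=1: VC-HIT | VC [25, 13, 9]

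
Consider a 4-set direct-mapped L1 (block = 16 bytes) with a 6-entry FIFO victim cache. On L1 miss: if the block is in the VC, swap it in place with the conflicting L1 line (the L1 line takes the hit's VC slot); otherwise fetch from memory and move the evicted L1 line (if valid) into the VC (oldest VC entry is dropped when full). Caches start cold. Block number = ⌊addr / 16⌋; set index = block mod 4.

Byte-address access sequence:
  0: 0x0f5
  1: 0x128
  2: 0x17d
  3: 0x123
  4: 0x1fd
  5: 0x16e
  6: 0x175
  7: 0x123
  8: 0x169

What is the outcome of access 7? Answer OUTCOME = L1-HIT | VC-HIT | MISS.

#0 0xf5→b15/s3 MISS; vc=[]
#1 0x128→b18/s2 MISS; vc=[]
#2 0x17d→b23/s3 MISS; vc=[15]
#3 0x123→b18/s2 L1-HIT; vc=[15]
#4 0x1fd→b31/s3 MISS; vc=[15,23]
#5 0x16e→b22/s2 MISS; vc=[15,23,18]
#6 0x175→b23/s3 VC-HIT; vc=[15,31,18]
#7 0x123→b18/s2 VC-HIT; vc=[15,31,22]
#8 0x169→b22/s2 VC-HIT; vc=[15,31,18]

OUTCOME = VC-HIT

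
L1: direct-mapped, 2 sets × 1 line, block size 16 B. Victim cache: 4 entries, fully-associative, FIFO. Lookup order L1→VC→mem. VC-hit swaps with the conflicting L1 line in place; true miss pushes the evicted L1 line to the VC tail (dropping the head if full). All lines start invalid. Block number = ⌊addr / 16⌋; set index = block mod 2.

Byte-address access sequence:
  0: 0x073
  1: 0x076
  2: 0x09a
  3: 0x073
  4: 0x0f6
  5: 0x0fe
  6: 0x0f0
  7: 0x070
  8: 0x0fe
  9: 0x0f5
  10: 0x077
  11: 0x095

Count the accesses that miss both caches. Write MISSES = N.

MISSES = 3

#0 0x73→b7/s1 MISS; vc=[]
#1 0x76→b7/s1 L1-HIT; vc=[]
#2 0x9a→b9/s1 MISS; vc=[7]
#3 0x73→b7/s1 VC-HIT; vc=[9]
#4 0xf6→b15/s1 MISS; vc=[9,7]
#5 0xfe→b15/s1 L1-HIT; vc=[9,7]
#6 0xf0→b15/s1 L1-HIT; vc=[9,7]
#7 0x70→b7/s1 VC-HIT; vc=[9,15]
#8 0xfe→b15/s1 VC-HIT; vc=[9,7]
#9 0xf5→b15/s1 L1-HIT; vc=[9,7]
#10 0x77→b7/s1 VC-HIT; vc=[9,15]
#11 0x95→b9/s1 VC-HIT; vc=[7,15]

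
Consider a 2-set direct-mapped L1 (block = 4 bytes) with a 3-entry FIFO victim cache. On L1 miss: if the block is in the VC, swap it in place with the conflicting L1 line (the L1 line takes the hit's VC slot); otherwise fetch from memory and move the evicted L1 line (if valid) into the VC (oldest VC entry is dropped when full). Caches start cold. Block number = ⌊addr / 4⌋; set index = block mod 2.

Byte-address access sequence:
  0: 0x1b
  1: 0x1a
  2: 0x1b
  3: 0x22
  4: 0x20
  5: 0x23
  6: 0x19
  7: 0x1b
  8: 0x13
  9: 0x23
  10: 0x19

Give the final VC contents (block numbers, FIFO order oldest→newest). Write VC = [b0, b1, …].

0: 0x1b (blk 6, set 0) → MISS  vc=[]
1: 0x1a (blk 6, set 0) → L1-HIT  vc=[]
2: 0x1b (blk 6, set 0) → L1-HIT  vc=[]
3: 0x22 (blk 8, set 0) → MISS  vc=[6]
4: 0x20 (blk 8, set 0) → L1-HIT  vc=[6]
5: 0x23 (blk 8, set 0) → L1-HIT  vc=[6]
6: 0x19 (blk 6, set 0) → VC-HIT  vc=[8]
7: 0x1b (blk 6, set 0) → L1-HIT  vc=[8]
8: 0x13 (blk 4, set 0) → MISS  vc=[8, 6]
9: 0x23 (blk 8, set 0) → VC-HIT  vc=[4, 6]
10: 0x19 (blk 6, set 0) → VC-HIT  vc=[4, 8]

VC = [4, 8]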